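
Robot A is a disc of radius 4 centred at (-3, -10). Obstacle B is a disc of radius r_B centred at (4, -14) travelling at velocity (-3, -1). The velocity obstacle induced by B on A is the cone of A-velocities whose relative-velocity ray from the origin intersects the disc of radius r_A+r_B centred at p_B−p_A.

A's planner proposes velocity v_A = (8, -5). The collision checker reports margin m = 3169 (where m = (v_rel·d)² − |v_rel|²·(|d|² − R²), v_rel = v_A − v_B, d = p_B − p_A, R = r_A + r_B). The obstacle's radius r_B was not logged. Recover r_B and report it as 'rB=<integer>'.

m = 3169
d = (7, -4);  v_rel = (11, -4),  |v_rel|² = 137
v_rel×d = (11)·(-4) − (-4)·(7) = -16
since m = R²·137 − (-16)²:  R² = (256 + 3169) / 137 = 25
R = √25 = 5  ⇒  r_B = 5 − 4 = 1

rB=1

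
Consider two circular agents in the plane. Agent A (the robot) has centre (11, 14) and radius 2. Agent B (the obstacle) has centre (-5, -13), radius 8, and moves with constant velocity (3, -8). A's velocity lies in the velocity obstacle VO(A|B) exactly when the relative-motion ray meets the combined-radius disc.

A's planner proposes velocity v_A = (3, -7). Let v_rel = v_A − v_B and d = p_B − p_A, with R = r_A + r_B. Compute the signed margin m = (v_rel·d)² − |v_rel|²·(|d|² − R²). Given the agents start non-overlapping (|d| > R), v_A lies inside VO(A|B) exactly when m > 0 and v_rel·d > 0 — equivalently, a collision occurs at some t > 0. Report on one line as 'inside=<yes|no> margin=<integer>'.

d = (-16, -27),  |d|² = 985;  R = 2+8 = 10,  c = 985−10² = 885
v_rel = (0, 1),  |v_rel|² = 1;  v_rel·d = (0)·(-16) + (1)·(-27) = -27
1·t² + 54·t + 885 = 0  ⇒  m = (-27)² − 1·885 = -156
m = -156 < 0,  v_rel·d = -27 < 0  ⇒  outside

inside=no margin=-156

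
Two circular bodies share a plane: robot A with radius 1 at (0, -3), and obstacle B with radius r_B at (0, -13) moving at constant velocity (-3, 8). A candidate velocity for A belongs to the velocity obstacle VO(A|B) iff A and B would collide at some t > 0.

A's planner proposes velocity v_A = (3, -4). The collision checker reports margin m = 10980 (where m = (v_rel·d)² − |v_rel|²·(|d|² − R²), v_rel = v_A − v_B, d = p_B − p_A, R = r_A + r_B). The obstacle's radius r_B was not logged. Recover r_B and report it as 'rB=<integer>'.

m = 10980
d = (0, -10);  v_rel = (6, -12),  |v_rel|² = 180
v_rel×d = (6)·(-10) − (-12)·(0) = -60
since m = R²·180 − (-60)²:  R² = (3600 + 10980) / 180 = 81
R = √81 = 9  ⇒  r_B = 9 − 1 = 8

rB=8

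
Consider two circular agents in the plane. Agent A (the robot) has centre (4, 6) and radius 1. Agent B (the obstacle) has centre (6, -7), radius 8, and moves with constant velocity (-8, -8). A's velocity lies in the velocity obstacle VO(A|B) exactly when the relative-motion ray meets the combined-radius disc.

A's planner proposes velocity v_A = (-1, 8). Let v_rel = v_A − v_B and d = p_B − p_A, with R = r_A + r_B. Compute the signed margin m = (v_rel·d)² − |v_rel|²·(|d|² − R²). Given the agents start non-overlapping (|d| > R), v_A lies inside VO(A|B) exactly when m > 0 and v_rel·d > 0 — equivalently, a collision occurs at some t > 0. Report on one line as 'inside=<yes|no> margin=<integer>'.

d = (2, -13),  |d|² = 173;  R = 1+8 = 9,  c = 173−9² = 92
v_rel = (7, 16),  |v_rel|² = 305;  v_rel·d = (7)·(2) + (16)·(-13) = -194
305·t² + 388·t + 92 = 0  ⇒  m = (-194)² − 305·92 = 9576
m = 9576 > 0,  v_rel·d = -194 < 0  ⇒  outside

inside=no margin=9576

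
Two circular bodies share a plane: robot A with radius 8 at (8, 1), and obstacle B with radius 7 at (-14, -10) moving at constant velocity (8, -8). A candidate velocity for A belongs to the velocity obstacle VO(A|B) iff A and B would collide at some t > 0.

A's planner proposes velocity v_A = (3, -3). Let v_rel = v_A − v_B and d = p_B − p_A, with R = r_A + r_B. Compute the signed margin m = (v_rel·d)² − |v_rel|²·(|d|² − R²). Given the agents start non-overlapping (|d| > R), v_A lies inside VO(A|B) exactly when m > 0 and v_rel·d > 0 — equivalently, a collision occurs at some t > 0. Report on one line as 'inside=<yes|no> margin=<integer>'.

d = (-22, -11),  |d|² = 605;  R = 8+7 = 15,  c = 605−15² = 380
v_rel = (-5, 5),  |v_rel|² = 50;  v_rel·d = (-5)·(-22) + (5)·(-11) = 55
50·t² − 110·t + 380 = 0  ⇒  m = 55² − 50·380 = -15975
m = -15975 < 0,  v_rel·d = 55 > 0  ⇒  outside

inside=no margin=-15975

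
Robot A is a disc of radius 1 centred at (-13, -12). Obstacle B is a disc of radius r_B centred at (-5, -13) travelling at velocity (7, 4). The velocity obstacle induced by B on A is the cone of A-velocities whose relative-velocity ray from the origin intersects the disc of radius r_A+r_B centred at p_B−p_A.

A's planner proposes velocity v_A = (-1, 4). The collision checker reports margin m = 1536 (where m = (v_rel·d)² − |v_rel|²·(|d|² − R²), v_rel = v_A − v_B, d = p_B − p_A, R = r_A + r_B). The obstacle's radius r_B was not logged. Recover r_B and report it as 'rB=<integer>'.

m = 1536
d = (8, -1);  v_rel = (-8, 0),  |v_rel|² = 64
v_rel×d = (-8)·(-1) − (0)·(8) = 8
since m = R²·64 − 8²:  R² = (64 + 1536) / 64 = 25
R = √25 = 5  ⇒  r_B = 5 − 1 = 4

rB=4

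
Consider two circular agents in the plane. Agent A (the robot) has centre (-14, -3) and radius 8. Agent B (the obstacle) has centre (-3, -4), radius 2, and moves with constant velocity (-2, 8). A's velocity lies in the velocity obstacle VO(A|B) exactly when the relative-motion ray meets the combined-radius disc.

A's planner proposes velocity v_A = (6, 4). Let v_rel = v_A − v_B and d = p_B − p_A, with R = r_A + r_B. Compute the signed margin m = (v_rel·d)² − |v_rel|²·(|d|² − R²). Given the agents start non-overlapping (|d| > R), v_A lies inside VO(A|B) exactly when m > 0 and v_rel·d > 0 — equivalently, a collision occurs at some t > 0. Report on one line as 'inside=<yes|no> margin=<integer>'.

d = (11, -1),  |d|² = 122;  R = 8+2 = 10,  c = 122−10² = 22
v_rel = (8, -4),  |v_rel|² = 80;  v_rel·d = (8)·(11) + (-4)·(-1) = 92
80·t² − 184·t + 22 = 0  ⇒  m = 92² − 80·22 = 6704
m = 6704 > 0,  v_rel·d = 92 > 0  ⇒  inside

inside=yes margin=6704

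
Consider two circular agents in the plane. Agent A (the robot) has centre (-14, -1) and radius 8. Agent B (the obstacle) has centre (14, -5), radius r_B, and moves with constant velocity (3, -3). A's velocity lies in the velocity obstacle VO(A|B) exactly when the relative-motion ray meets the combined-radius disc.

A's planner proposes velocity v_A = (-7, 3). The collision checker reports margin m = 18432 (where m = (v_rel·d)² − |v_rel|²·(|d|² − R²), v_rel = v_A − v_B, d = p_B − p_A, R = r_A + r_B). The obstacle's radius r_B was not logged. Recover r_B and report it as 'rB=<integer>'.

m = 18432
d = (28, -4);  v_rel = (-10, 6),  |v_rel|² = 136
v_rel×d = (-10)·(-4) − (6)·(28) = -128
since m = R²·136 − (-128)²:  R² = (16384 + 18432) / 136 = 256
R = √256 = 16  ⇒  r_B = 16 − 8 = 8

rB=8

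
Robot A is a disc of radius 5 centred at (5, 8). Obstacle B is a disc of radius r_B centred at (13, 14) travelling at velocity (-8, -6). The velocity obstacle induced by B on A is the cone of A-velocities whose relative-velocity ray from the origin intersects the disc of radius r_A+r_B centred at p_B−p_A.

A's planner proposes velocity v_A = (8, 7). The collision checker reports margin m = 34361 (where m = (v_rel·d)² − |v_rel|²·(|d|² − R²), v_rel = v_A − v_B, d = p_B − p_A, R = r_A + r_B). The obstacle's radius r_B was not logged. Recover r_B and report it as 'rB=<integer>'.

m = 34361
d = (8, 6);  v_rel = (16, 13),  |v_rel|² = 425
v_rel×d = (16)·(6) − (13)·(8) = -8
since m = R²·425 − (-8)²:  R² = (64 + 34361) / 425 = 81
R = √81 = 9  ⇒  r_B = 9 − 5 = 4

rB=4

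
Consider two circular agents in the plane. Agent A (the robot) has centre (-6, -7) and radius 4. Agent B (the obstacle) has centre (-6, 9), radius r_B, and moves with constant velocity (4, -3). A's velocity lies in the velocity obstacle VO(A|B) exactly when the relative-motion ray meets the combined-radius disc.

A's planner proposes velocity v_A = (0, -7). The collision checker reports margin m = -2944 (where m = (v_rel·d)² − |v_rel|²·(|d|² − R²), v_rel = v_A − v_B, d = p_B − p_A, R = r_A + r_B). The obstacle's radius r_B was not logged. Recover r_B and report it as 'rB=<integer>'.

m = -2944
d = (0, 16);  v_rel = (-4, -4),  |v_rel|² = 32
v_rel×d = (-4)·(16) − (-4)·(0) = -64
since m = R²·32 − (-64)²:  R² = (4096 + -2944) / 32 = 36
R = √36 = 6  ⇒  r_B = 6 − 4 = 2

rB=2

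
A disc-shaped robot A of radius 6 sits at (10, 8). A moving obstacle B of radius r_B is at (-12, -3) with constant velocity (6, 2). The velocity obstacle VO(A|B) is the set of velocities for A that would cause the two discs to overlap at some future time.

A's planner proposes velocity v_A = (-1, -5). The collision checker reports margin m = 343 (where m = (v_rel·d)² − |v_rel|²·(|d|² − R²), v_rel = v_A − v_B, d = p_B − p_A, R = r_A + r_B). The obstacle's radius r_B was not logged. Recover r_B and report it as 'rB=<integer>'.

m = 343
d = (-22, -11);  v_rel = (-7, -7),  |v_rel|² = 98
v_rel×d = (-7)·(-11) − (-7)·(-22) = -77
since m = R²·98 − (-77)²:  R² = (5929 + 343) / 98 = 64
R = √64 = 8  ⇒  r_B = 8 − 6 = 2

rB=2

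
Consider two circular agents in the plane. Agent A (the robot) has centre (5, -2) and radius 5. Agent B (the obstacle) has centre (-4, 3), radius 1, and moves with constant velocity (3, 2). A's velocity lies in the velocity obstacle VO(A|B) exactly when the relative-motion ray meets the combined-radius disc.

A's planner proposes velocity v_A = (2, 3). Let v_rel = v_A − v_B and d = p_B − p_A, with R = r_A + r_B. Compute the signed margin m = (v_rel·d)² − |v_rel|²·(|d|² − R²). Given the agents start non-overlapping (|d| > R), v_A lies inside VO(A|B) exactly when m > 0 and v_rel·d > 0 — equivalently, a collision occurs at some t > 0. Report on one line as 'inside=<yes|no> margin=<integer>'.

d = (-9, 5),  |d|² = 106;  R = 5+1 = 6,  c = 106−6² = 70
v_rel = (-1, 1),  |v_rel|² = 2;  v_rel·d = (-1)·(-9) + (1)·(5) = 14
2·t² − 28·t + 70 = 0  ⇒  m = 14² − 2·70 = 56
m = 56 > 0,  v_rel·d = 14 > 0  ⇒  inside

inside=yes margin=56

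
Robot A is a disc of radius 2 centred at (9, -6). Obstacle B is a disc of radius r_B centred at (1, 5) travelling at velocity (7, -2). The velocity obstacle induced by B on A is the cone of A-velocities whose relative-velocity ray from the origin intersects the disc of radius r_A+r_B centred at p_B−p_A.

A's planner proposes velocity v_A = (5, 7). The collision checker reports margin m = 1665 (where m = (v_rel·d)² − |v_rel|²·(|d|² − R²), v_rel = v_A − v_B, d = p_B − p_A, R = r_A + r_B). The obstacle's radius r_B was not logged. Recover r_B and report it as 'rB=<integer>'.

m = 1665
d = (-8, 11);  v_rel = (-2, 9),  |v_rel|² = 85
v_rel×d = (-2)·(11) − (9)·(-8) = 50
since m = R²·85 − 50²:  R² = (2500 + 1665) / 85 = 49
R = √49 = 7  ⇒  r_B = 7 − 2 = 5

rB=5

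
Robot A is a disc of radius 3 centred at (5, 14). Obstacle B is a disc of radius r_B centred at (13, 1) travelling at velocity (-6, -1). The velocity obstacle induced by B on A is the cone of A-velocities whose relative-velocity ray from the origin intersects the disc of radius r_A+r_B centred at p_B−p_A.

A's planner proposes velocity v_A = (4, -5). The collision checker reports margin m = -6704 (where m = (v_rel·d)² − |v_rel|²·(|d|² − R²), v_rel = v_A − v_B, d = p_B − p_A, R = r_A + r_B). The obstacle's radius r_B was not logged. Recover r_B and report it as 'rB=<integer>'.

m = -6704
d = (8, -13);  v_rel = (10, -4),  |v_rel|² = 116
v_rel×d = (10)·(-13) − (-4)·(8) = -98
since m = R²·116 − (-98)²:  R² = (9604 + -6704) / 116 = 25
R = √25 = 5  ⇒  r_B = 5 − 3 = 2

rB=2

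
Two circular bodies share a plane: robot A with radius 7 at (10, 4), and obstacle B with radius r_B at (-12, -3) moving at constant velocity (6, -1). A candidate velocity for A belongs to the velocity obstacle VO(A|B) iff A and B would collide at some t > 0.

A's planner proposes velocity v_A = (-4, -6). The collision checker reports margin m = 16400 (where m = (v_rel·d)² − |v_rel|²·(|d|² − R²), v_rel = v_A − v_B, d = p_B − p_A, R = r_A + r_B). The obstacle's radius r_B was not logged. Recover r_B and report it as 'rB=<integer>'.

m = 16400
d = (-22, -7);  v_rel = (-10, -5),  |v_rel|² = 125
v_rel×d = (-10)·(-7) − (-5)·(-22) = -40
since m = R²·125 − (-40)²:  R² = (1600 + 16400) / 125 = 144
R = √144 = 12  ⇒  r_B = 12 − 7 = 5

rB=5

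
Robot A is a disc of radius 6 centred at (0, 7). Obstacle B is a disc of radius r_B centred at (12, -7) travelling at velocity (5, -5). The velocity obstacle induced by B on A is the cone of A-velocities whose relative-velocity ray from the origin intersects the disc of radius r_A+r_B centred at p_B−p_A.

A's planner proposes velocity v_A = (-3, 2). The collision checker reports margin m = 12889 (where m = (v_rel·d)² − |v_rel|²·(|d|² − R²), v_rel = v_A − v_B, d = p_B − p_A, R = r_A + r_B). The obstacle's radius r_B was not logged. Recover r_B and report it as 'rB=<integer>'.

m = 12889
d = (12, -14);  v_rel = (-8, 7),  |v_rel|² = 113
v_rel×d = (-8)·(-14) − (7)·(12) = 28
since m = R²·113 − 28²:  R² = (784 + 12889) / 113 = 121
R = √121 = 11  ⇒  r_B = 11 − 6 = 5

rB=5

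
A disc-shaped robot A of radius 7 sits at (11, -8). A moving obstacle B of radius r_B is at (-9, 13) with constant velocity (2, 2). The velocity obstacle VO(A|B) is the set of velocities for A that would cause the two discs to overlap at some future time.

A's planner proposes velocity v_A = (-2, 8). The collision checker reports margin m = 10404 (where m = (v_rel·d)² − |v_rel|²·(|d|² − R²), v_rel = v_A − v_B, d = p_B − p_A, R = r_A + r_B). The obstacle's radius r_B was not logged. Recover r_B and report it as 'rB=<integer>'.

m = 10404
d = (-20, 21);  v_rel = (-4, 6),  |v_rel|² = 52
v_rel×d = (-4)·(21) − (6)·(-20) = 36
since m = R²·52 − 36²:  R² = (1296 + 10404) / 52 = 225
R = √225 = 15  ⇒  r_B = 15 − 7 = 8

rB=8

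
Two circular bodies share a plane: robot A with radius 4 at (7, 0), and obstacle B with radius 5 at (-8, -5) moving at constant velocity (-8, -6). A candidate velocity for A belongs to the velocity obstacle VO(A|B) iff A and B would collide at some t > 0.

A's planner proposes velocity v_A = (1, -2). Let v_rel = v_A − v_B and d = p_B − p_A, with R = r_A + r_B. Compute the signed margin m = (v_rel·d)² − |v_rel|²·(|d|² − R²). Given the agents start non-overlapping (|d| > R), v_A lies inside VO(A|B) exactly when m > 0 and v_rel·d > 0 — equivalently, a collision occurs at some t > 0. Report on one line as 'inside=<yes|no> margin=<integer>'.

d = (-15, -5),  |d|² = 250;  R = 4+5 = 9,  c = 250−9² = 169
v_rel = (9, 4),  |v_rel|² = 97;  v_rel·d = (9)·(-15) + (4)·(-5) = -155
97·t² + 310·t + 169 = 0  ⇒  m = (-155)² − 97·169 = 7632
m = 7632 > 0,  v_rel·d = -155 < 0  ⇒  outside

inside=no margin=7632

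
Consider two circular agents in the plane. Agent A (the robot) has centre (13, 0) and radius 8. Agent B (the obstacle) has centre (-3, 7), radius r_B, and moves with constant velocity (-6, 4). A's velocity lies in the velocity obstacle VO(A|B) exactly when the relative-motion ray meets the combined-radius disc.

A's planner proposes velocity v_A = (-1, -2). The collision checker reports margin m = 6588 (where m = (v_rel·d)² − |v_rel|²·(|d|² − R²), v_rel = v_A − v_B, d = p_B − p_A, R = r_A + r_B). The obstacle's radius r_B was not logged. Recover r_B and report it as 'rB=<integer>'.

m = 6588
d = (-16, 7);  v_rel = (5, -6),  |v_rel|² = 61
v_rel×d = (5)·(7) − (-6)·(-16) = -61
since m = R²·61 − (-61)²:  R² = (3721 + 6588) / 61 = 169
R = √169 = 13  ⇒  r_B = 13 − 8 = 5

rB=5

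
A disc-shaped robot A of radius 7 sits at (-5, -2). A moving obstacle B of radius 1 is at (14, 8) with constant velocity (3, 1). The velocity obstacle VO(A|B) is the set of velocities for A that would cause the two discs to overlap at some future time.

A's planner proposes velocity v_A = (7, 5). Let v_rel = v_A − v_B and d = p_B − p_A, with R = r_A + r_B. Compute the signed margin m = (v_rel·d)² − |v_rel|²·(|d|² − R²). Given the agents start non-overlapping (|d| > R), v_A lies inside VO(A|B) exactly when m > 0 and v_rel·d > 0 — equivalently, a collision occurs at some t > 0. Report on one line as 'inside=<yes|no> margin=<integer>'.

d = (19, 10),  |d|² = 461;  R = 7+1 = 8,  c = 461−8² = 397
v_rel = (4, 4),  |v_rel|² = 32;  v_rel·d = (4)·(19) + (4)·(10) = 116
32·t² − 232·t + 397 = 0  ⇒  m = 116² − 32·397 = 752
m = 752 > 0,  v_rel·d = 116 > 0  ⇒  inside

inside=yes margin=752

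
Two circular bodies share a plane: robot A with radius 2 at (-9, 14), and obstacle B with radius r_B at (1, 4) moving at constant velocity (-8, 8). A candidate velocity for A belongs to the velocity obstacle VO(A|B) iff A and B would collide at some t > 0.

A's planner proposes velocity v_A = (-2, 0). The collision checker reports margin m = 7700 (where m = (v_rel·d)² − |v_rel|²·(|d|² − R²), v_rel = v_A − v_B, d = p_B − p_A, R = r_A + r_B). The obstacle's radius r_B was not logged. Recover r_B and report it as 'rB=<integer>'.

m = 7700
d = (10, -10);  v_rel = (6, -8),  |v_rel|² = 100
v_rel×d = (6)·(-10) − (-8)·(10) = 20
since m = R²·100 − 20²:  R² = (400 + 7700) / 100 = 81
R = √81 = 9  ⇒  r_B = 9 − 2 = 7

rB=7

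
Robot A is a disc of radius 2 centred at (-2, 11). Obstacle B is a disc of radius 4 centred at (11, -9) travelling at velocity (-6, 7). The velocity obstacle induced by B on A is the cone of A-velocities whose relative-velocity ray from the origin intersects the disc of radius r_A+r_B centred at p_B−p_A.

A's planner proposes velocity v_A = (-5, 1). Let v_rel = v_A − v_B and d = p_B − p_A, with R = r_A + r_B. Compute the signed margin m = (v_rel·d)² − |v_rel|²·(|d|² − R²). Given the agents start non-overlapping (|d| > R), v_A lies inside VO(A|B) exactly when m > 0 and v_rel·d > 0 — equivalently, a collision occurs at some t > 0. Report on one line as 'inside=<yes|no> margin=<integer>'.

d = (13, -20),  |d|² = 569;  R = 2+4 = 6,  c = 569−6² = 533
v_rel = (1, -6),  |v_rel|² = 37;  v_rel·d = (1)·(13) + (-6)·(-20) = 133
37·t² − 266·t + 533 = 0  ⇒  m = 133² − 37·533 = -2032
m = -2032 < 0,  v_rel·d = 133 > 0  ⇒  outside

inside=no margin=-2032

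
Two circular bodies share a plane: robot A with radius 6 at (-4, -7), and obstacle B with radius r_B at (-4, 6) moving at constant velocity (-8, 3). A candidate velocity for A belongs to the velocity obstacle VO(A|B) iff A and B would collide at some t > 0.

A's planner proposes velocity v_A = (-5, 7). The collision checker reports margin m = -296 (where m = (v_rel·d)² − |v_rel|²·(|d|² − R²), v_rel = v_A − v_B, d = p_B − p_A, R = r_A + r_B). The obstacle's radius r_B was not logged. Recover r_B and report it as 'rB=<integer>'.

m = -296
d = (0, 13);  v_rel = (3, 4),  |v_rel|² = 25
v_rel×d = (3)·(13) − (4)·(0) = 39
since m = R²·25 − 39²:  R² = (1521 + -296) / 25 = 49
R = √49 = 7  ⇒  r_B = 7 − 6 = 1

rB=1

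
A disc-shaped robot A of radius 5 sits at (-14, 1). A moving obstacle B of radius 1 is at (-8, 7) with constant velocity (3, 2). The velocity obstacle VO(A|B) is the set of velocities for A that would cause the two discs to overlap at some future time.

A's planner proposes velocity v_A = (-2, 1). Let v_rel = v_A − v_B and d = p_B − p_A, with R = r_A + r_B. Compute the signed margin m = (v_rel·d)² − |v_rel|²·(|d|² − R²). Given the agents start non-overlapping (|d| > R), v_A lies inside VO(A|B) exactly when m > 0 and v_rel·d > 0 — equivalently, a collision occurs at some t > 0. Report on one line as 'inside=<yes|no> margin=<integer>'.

d = (6, 6),  |d|² = 72;  R = 5+1 = 6,  c = 72−6² = 36
v_rel = (-5, -1),  |v_rel|² = 26;  v_rel·d = (-5)·(6) + (-1)·(6) = -36
26·t² + 72·t + 36 = 0  ⇒  m = (-36)² − 26·36 = 360
m = 360 > 0,  v_rel·d = -36 < 0  ⇒  outside

inside=no margin=360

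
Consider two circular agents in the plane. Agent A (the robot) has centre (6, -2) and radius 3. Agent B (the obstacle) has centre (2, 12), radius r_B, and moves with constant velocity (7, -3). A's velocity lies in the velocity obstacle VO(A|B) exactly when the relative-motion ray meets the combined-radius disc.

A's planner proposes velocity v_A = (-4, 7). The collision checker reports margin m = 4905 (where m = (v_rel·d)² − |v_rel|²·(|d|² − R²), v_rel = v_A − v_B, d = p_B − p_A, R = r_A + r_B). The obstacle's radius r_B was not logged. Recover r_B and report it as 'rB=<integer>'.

m = 4905
d = (-4, 14);  v_rel = (-11, 10),  |v_rel|² = 221
v_rel×d = (-11)·(14) − (10)·(-4) = -114
since m = R²·221 − (-114)²:  R² = (12996 + 4905) / 221 = 81
R = √81 = 9  ⇒  r_B = 9 − 3 = 6

rB=6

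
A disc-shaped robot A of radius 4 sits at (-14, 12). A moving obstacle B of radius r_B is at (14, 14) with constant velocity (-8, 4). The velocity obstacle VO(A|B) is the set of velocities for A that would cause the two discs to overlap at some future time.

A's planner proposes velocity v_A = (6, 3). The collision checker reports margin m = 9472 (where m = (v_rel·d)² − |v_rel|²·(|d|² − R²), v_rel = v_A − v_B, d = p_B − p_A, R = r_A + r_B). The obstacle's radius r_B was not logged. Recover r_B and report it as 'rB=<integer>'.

m = 9472
d = (28, 2);  v_rel = (14, -1),  |v_rel|² = 197
v_rel×d = (14)·(2) − (-1)·(28) = 56
since m = R²·197 − 56²:  R² = (3136 + 9472) / 197 = 64
R = √64 = 8  ⇒  r_B = 8 − 4 = 4

rB=4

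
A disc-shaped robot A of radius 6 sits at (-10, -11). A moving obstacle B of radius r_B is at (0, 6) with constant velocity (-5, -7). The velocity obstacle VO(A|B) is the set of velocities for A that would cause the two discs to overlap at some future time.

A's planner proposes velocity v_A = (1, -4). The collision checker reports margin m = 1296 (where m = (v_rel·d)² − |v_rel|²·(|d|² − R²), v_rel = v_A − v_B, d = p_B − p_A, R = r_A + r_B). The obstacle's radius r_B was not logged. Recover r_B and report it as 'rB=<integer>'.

m = 1296
d = (10, 17);  v_rel = (6, 3),  |v_rel|² = 45
v_rel×d = (6)·(17) − (3)·(10) = 72
since m = R²·45 − 72²:  R² = (5184 + 1296) / 45 = 144
R = √144 = 12  ⇒  r_B = 12 − 6 = 6

rB=6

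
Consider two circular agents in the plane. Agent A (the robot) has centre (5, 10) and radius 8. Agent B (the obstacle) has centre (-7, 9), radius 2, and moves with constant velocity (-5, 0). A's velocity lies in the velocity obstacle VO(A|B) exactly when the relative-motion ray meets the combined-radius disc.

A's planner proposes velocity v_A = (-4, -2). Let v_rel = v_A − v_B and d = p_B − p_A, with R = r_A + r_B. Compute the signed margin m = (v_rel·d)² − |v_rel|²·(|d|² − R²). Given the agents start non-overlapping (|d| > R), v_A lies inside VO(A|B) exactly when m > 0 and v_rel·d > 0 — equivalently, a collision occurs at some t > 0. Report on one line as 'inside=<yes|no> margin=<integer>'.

d = (-12, -1),  |d|² = 145;  R = 8+2 = 10,  c = 145−10² = 45
v_rel = (1, -2),  |v_rel|² = 5;  v_rel·d = (1)·(-12) + (-2)·(-1) = -10
5·t² + 20·t + 45 = 0  ⇒  m = (-10)² − 5·45 = -125
m = -125 < 0,  v_rel·d = -10 < 0  ⇒  outside

inside=no margin=-125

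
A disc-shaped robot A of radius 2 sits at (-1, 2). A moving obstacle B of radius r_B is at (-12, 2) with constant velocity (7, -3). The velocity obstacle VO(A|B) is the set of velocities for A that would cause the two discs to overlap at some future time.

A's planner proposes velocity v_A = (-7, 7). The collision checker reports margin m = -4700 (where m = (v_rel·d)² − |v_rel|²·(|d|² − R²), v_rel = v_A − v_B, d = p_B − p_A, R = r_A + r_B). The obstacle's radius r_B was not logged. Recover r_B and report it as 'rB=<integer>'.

m = -4700
d = (-11, 0);  v_rel = (-14, 10),  |v_rel|² = 296
v_rel×d = (-14)·(0) − (10)·(-11) = 110
since m = R²·296 − 110²:  R² = (12100 + -4700) / 296 = 25
R = √25 = 5  ⇒  r_B = 5 − 2 = 3

rB=3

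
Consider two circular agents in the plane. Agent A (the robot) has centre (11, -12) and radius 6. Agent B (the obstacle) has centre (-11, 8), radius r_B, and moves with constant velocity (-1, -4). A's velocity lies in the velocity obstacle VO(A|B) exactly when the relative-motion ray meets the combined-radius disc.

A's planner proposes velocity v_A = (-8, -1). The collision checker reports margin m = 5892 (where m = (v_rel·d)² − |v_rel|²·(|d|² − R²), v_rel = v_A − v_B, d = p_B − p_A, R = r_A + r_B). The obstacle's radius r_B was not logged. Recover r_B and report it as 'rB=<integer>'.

m = 5892
d = (-22, 20);  v_rel = (-7, 3),  |v_rel|² = 58
v_rel×d = (-7)·(20) − (3)·(-22) = -74
since m = R²·58 − (-74)²:  R² = (5476 + 5892) / 58 = 196
R = √196 = 14  ⇒  r_B = 14 − 6 = 8

rB=8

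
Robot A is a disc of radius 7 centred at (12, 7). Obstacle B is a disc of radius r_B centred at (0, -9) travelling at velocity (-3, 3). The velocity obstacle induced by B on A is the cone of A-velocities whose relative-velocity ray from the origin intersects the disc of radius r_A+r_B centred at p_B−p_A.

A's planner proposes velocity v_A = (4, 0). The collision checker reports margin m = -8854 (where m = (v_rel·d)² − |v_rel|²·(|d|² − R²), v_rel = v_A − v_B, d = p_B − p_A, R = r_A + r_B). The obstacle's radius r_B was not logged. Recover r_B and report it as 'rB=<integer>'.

m = -8854
d = (-12, -16);  v_rel = (7, -3),  |v_rel|² = 58
v_rel×d = (7)·(-16) − (-3)·(-12) = -148
since m = R²·58 − (-148)²:  R² = (21904 + -8854) / 58 = 225
R = √225 = 15  ⇒  r_B = 15 − 7 = 8

rB=8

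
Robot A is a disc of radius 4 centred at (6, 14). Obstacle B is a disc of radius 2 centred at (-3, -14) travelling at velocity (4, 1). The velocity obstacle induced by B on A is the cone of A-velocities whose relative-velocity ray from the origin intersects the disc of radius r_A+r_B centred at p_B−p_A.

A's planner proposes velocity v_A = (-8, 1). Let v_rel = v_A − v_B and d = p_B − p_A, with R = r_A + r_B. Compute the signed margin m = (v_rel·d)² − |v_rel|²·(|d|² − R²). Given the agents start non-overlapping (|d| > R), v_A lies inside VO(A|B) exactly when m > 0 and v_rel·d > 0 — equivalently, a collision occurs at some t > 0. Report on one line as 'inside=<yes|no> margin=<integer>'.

d = (-9, -28),  |d|² = 865;  R = 4+2 = 6,  c = 865−6² = 829
v_rel = (-12, 0),  |v_rel|² = 144;  v_rel·d = (-12)·(-9) + (0)·(-28) = 108
144·t² − 216·t + 829 = 0  ⇒  m = 108² − 144·829 = -107712
m = -107712 < 0,  v_rel·d = 108 > 0  ⇒  outside

inside=no margin=-107712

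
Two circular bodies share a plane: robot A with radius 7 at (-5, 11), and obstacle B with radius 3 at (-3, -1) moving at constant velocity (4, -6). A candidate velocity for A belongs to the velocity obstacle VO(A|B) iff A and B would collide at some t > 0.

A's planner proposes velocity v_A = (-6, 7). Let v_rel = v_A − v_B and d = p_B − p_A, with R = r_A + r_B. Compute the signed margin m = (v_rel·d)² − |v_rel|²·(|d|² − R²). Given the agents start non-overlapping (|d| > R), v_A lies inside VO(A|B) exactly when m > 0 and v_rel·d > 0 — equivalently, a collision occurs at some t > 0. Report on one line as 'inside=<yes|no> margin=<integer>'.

d = (2, -12),  |d|² = 148;  R = 7+3 = 10,  c = 148−10² = 48
v_rel = (-10, 13),  |v_rel|² = 269;  v_rel·d = (-10)·(2) + (13)·(-12) = -176
269·t² + 352·t + 48 = 0  ⇒  m = (-176)² − 269·48 = 18064
m = 18064 > 0,  v_rel·d = -176 < 0  ⇒  outside

inside=no margin=18064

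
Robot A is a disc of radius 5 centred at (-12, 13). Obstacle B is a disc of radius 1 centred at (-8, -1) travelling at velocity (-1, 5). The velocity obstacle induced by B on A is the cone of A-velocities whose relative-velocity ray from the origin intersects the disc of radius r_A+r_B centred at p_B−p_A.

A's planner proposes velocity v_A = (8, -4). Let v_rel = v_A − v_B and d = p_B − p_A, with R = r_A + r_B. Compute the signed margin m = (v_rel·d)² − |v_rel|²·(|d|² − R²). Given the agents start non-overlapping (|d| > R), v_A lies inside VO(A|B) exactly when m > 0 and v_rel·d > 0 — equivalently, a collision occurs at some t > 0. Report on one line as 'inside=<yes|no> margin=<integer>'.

d = (4, -14),  |d|² = 212;  R = 5+1 = 6,  c = 212−6² = 176
v_rel = (9, -9),  |v_rel|² = 162;  v_rel·d = (9)·(4) + (-9)·(-14) = 162
162·t² − 324·t + 176 = 0  ⇒  m = 162² − 162·176 = -2268
m = -2268 < 0,  v_rel·d = 162 > 0  ⇒  outside

inside=no margin=-2268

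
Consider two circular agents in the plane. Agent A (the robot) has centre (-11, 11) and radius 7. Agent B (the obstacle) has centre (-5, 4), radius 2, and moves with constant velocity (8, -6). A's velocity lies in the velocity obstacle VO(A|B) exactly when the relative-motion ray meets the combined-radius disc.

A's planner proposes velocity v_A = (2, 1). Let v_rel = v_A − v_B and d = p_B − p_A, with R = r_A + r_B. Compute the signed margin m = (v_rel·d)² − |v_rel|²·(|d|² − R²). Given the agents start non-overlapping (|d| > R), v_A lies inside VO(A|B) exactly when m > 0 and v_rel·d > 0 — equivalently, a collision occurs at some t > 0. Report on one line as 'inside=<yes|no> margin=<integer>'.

d = (6, -7),  |d|² = 85;  R = 7+2 = 9,  c = 85−9² = 4
v_rel = (-6, 7),  |v_rel|² = 85;  v_rel·d = (-6)·(6) + (7)·(-7) = -85
85·t² + 170·t + 4 = 0  ⇒  m = (-85)² − 85·4 = 6885
m = 6885 > 0,  v_rel·d = -85 < 0  ⇒  outside

inside=no margin=6885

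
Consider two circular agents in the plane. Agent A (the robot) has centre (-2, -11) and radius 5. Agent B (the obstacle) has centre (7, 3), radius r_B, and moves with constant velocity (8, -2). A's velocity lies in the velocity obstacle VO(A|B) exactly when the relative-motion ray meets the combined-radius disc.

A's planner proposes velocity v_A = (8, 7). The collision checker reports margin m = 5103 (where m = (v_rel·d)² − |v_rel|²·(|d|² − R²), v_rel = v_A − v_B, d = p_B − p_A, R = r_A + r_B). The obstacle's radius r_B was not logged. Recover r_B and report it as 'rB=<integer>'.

m = 5103
d = (9, 14);  v_rel = (0, 9),  |v_rel|² = 81
v_rel×d = (0)·(14) − (9)·(9) = -81
since m = R²·81 − (-81)²:  R² = (6561 + 5103) / 81 = 144
R = √144 = 12  ⇒  r_B = 12 − 5 = 7

rB=7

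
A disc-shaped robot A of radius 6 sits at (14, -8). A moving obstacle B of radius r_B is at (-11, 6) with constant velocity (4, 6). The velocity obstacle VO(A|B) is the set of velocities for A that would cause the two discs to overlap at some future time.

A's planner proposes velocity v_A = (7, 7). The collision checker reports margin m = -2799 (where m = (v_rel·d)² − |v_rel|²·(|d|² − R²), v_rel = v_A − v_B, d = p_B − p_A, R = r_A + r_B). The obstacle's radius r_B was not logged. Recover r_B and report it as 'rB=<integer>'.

m = -2799
d = (-25, 14);  v_rel = (3, 1),  |v_rel|² = 10
v_rel×d = (3)·(14) − (1)·(-25) = 67
since m = R²·10 − 67²:  R² = (4489 + -2799) / 10 = 169
R = √169 = 13  ⇒  r_B = 13 − 6 = 7

rB=7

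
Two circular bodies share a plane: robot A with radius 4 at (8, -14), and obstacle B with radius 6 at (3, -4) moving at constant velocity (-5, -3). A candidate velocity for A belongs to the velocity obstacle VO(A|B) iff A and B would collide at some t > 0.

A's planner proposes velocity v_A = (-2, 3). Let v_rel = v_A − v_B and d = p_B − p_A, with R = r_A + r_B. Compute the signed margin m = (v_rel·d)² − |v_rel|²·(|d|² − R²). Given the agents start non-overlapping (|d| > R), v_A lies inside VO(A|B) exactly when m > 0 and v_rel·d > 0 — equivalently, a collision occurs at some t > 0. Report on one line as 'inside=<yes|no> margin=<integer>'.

d = (-5, 10),  |d|² = 125;  R = 4+6 = 10,  c = 125−10² = 25
v_rel = (3, 6),  |v_rel|² = 45;  v_rel·d = (3)·(-5) + (6)·(10) = 45
45·t² − 90·t + 25 = 0  ⇒  m = 45² − 45·25 = 900
m = 900 > 0,  v_rel·d = 45 > 0  ⇒  inside

inside=yes margin=900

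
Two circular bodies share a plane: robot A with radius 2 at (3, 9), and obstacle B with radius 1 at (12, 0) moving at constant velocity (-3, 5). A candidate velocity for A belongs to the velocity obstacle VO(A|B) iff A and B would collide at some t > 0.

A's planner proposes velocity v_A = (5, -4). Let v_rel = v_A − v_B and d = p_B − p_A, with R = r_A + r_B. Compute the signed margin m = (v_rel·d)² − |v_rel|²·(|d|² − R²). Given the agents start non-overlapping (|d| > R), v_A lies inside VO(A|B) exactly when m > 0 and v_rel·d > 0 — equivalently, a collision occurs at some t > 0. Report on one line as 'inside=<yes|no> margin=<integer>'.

d = (9, -9),  |d|² = 162;  R = 2+1 = 3,  c = 162−3² = 153
v_rel = (8, -9),  |v_rel|² = 145;  v_rel·d = (8)·(9) + (-9)·(-9) = 153
145·t² − 306·t + 153 = 0  ⇒  m = 153² − 145·153 = 1224
m = 1224 > 0,  v_rel·d = 153 > 0  ⇒  inside

inside=yes margin=1224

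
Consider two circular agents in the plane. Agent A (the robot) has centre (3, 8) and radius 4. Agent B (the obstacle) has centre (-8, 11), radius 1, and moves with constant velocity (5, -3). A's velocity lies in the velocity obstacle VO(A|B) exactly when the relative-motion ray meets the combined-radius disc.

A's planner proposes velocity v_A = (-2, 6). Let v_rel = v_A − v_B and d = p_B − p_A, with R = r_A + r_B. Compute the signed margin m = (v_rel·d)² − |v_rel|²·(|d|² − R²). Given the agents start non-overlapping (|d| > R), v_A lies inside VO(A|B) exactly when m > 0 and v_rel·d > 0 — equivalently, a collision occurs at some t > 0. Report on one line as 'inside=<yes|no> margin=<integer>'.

d = (-11, 3),  |d|² = 130;  R = 4+1 = 5,  c = 130−5² = 105
v_rel = (-7, 9),  |v_rel|² = 130;  v_rel·d = (-7)·(-11) + (9)·(3) = 104
130·t² − 208·t + 105 = 0  ⇒  m = 104² − 130·105 = -2834
m = -2834 < 0,  v_rel·d = 104 > 0  ⇒  outside

inside=no margin=-2834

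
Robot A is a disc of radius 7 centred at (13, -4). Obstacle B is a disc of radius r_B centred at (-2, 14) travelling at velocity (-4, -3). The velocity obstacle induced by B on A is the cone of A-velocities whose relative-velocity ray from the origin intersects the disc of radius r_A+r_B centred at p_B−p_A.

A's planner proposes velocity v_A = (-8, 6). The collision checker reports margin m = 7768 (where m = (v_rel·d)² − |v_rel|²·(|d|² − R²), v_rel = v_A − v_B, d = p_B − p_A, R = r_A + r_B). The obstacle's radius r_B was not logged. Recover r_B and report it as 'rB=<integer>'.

m = 7768
d = (-15, 18);  v_rel = (-4, 9),  |v_rel|² = 97
v_rel×d = (-4)·(18) − (9)·(-15) = 63
since m = R²·97 − 63²:  R² = (3969 + 7768) / 97 = 121
R = √121 = 11  ⇒  r_B = 11 − 7 = 4

rB=4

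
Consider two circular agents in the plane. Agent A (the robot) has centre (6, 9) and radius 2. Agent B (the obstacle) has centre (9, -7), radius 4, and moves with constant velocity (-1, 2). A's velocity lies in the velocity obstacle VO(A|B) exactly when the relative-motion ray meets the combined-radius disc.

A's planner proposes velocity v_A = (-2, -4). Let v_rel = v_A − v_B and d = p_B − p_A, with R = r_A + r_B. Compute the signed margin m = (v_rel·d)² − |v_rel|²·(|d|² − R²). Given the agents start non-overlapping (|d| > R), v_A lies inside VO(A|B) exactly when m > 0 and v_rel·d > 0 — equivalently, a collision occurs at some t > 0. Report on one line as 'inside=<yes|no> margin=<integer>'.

d = (3, -16),  |d|² = 265;  R = 2+4 = 6,  c = 265−6² = 229
v_rel = (-1, -6),  |v_rel|² = 37;  v_rel·d = (-1)·(3) + (-6)·(-16) = 93
37·t² − 186·t + 229 = 0  ⇒  m = 93² − 37·229 = 176
m = 176 > 0,  v_rel·d = 93 > 0  ⇒  inside

inside=yes margin=176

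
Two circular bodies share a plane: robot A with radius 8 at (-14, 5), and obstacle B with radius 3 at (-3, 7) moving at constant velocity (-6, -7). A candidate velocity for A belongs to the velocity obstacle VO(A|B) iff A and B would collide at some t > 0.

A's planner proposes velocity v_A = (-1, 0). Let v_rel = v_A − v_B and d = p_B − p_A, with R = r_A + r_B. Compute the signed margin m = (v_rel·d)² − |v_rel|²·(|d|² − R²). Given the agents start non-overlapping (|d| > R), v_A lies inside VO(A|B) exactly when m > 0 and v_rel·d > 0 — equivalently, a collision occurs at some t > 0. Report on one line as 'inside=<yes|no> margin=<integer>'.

d = (11, 2),  |d|² = 125;  R = 8+3 = 11,  c = 125−11² = 4
v_rel = (5, 7),  |v_rel|² = 74;  v_rel·d = (5)·(11) + (7)·(2) = 69
74·t² − 138·t + 4 = 0  ⇒  m = 69² − 74·4 = 4465
m = 4465 > 0,  v_rel·d = 69 > 0  ⇒  inside

inside=yes margin=4465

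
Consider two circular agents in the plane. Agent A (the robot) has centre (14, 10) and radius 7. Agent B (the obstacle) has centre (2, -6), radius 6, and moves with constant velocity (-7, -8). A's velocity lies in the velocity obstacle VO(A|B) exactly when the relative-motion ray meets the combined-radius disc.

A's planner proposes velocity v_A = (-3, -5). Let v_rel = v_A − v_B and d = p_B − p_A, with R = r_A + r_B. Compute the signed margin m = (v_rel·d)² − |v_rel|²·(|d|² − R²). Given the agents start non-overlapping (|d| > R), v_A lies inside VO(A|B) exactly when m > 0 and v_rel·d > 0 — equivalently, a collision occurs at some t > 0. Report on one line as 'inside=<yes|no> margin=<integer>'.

d = (-12, -16),  |d|² = 400;  R = 7+6 = 13,  c = 400−13² = 231
v_rel = (4, 3),  |v_rel|² = 25;  v_rel·d = (4)·(-12) + (3)·(-16) = -96
25·t² + 192·t + 231 = 0  ⇒  m = (-96)² − 25·231 = 3441
m = 3441 > 0,  v_rel·d = -96 < 0  ⇒  outside

inside=no margin=3441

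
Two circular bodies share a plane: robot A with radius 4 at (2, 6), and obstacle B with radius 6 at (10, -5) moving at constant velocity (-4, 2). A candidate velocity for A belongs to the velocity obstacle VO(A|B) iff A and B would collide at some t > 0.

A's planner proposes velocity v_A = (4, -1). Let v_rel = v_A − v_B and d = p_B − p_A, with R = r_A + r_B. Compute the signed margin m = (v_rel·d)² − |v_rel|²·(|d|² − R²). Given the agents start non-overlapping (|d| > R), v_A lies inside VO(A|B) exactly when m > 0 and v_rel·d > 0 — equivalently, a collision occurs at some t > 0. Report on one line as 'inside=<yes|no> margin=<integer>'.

d = (8, -11),  |d|² = 185;  R = 4+6 = 10,  c = 185−10² = 85
v_rel = (8, -3),  |v_rel|² = 73;  v_rel·d = (8)·(8) + (-3)·(-11) = 97
73·t² − 194·t + 85 = 0  ⇒  m = 97² − 73·85 = 3204
m = 3204 > 0,  v_rel·d = 97 > 0  ⇒  inside

inside=yes margin=3204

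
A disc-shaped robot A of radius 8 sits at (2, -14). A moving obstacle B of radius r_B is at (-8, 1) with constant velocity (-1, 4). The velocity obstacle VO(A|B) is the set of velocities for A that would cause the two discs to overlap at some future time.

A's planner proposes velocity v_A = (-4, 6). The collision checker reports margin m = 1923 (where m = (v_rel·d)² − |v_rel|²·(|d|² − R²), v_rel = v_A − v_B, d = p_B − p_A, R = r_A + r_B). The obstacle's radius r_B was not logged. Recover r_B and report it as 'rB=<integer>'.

m = 1923
d = (-10, 15);  v_rel = (-3, 2),  |v_rel|² = 13
v_rel×d = (-3)·(15) − (2)·(-10) = -25
since m = R²·13 − (-25)²:  R² = (625 + 1923) / 13 = 196
R = √196 = 14  ⇒  r_B = 14 − 8 = 6

rB=6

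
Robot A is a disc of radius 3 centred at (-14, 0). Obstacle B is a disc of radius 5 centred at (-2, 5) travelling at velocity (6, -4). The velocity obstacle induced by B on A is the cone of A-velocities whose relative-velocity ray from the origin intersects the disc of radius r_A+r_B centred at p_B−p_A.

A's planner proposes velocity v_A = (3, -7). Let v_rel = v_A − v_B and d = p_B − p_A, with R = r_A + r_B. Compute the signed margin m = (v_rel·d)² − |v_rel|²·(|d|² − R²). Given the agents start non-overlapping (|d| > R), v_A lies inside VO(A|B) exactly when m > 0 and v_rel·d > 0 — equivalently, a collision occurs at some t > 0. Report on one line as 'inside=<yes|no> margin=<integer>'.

d = (12, 5),  |d|² = 169;  R = 3+5 = 8,  c = 169−8² = 105
v_rel = (-3, -3),  |v_rel|² = 18;  v_rel·d = (-3)·(12) + (-3)·(5) = -51
18·t² + 102·t + 105 = 0  ⇒  m = (-51)² − 18·105 = 711
m = 711 > 0,  v_rel·d = -51 < 0  ⇒  outside

inside=no margin=711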